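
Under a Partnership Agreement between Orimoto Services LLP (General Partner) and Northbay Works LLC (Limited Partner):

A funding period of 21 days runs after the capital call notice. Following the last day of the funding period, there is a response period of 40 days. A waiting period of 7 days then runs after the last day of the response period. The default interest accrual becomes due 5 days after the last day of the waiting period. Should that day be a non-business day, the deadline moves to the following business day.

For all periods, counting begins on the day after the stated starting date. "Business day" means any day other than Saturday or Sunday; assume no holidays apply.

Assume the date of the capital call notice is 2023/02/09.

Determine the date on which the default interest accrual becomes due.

2023/04/24

The last day of the funding period: 2023/02/09 + 21 days = 2023/03/02.
Adding 40 calendar days to 2023/03/02 gives 2023/04/11, which is the last day of the response period.
The last day of the waiting period: 7 calendar days after 2023/04/11 is 2023/04/18.
Adding 5 calendar days to 2023/04/18 gives 2023/04/23, which is the date on which the default interest accrual becomes due. That falls on a Sunday, so it rolls to the next business day, Monday, 2023/04/24.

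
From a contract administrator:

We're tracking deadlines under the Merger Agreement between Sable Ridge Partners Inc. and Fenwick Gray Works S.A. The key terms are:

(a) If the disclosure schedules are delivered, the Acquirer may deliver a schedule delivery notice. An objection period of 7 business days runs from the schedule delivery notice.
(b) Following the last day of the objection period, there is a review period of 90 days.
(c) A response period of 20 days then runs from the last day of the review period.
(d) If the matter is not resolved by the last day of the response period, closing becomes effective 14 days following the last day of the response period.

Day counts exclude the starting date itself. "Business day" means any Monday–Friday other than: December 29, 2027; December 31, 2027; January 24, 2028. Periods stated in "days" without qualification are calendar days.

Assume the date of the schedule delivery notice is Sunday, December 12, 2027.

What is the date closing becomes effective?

April 23, 2028

The last day of the objection period: counting 7 business days from Sunday, December 12, 2027 (Dec 13, Dec 14, Dec 15, Dec 16, Dec 17, Dec 20, Dec 21, skipping weekends) reaches Tuesday, December 21, 2027.
The last day of the review period: December 21, 2027 + 90 days = March 20, 2028.
Adding 20 calendar days to March 20, 2028 gives April 9, 2028, which is the last day of the response period.
Adding 14 calendar days to April 9, 2028 gives April 23, 2028, which is the date closing becomes effective.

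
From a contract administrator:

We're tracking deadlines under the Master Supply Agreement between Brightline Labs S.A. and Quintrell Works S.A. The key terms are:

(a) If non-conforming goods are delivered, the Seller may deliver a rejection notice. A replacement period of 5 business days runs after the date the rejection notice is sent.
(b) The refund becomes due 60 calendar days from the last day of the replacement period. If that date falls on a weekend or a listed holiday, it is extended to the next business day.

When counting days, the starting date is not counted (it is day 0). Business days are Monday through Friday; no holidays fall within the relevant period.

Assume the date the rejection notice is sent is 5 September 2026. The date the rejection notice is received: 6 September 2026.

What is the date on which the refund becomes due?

From Saturday, 5 September 2026, 5 business days (Sep 7, Sep 8, Sep 9, Sep 10, Sep 11, skipping weekends) brings us to Friday, 11 September 2026, which is the last day of the replacement period.
Adding 60 calendar days to 11 September 2026 gives 10 November 2026, which is the date on which the refund becomes due. 10 November 2026 is a Tuesday, so no roll-forward applies.

10 November 2026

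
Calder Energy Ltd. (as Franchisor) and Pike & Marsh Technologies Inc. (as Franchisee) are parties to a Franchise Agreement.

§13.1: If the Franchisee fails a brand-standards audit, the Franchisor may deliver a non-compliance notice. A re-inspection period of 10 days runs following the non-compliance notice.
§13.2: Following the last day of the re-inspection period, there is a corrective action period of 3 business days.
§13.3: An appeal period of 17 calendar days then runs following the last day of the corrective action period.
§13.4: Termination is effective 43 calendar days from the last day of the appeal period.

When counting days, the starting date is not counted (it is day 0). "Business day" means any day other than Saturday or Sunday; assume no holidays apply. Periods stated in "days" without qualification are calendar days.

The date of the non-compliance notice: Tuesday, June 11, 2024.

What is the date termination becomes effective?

August 25, 2024

Adding 10 calendar days to June 11, 2024 gives June 21, 2024, which is the last day of the re-inspection period.
The last day of the corrective action period: 3 business days after Friday, June 21, 2024, skipping weekends — Jun 24, Jun 25, Jun 26 — lands on Wednesday, June 26, 2024.
Adding 17 calendar days to June 26, 2024 gives July 13, 2024, which is the last day of the appeal period.
The date termination becomes effective: 43 calendar days after July 13, 2024 is August 25, 2024.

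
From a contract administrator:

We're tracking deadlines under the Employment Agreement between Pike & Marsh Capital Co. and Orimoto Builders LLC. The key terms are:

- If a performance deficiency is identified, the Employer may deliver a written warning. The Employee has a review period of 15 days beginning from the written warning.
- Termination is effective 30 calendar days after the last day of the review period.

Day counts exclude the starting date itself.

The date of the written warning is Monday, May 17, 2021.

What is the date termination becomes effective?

July 1, 2021

The last day of the review period: May 17, 2021 + 15 days = June 1, 2021.
The date termination becomes effective: 30 calendar days after June 1, 2021 is July 1, 2021.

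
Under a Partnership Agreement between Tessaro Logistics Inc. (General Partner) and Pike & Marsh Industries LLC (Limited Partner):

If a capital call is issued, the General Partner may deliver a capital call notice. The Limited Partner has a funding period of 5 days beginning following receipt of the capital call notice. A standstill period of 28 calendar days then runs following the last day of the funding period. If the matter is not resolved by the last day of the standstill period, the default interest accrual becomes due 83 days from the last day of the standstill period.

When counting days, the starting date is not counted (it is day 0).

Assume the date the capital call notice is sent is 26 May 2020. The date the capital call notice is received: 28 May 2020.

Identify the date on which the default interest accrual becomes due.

21 September 2020

The last day of the funding period: 28 May 2020 + 5 days = 2 June 2020.
The last day of the standstill period: 2 June 2020 + 28 days = 30 June 2020.
The date on which the default interest accrual becomes due: 83 calendar days after 30 June 2020 is 21 September 2020.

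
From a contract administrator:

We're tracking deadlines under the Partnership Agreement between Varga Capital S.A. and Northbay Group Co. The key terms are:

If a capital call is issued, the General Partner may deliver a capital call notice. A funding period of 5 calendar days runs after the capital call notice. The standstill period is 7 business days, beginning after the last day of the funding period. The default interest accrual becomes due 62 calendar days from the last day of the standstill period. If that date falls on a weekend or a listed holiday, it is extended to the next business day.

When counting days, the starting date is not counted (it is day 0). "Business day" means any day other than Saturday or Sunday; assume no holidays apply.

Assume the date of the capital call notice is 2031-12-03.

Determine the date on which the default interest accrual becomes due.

2032-02-17

Adding 5 calendar days to 2031-12-03 gives 2031-12-08, which is the last day of the funding period.
From Monday, 2031-12-08, 7 business days (Dec 9, Dec 10, Dec 11, Dec 12, Dec 15, Dec 16, Dec 17, skipping weekends) brings us to Wednesday, 2031-12-17, which is the last day of the standstill period.
The date on which the default interest accrual becomes due: 2031-12-17 + 62 days = 2032-02-17. 2032-02-17 is a Tuesday, so no roll-forward applies.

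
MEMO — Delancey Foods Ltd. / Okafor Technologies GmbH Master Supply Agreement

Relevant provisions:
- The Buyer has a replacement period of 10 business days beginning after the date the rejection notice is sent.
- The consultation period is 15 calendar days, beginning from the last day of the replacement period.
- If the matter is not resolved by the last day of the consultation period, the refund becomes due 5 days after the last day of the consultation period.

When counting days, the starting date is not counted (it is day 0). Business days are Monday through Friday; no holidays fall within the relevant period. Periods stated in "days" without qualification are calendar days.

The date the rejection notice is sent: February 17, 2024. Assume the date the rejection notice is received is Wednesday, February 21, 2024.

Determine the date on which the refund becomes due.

March 21, 2024

From Saturday, February 17, 2024, 10 business days (Feb 19, Feb 20, Feb 21, Feb 22, Feb 23, Feb 26, Feb 27, Feb 28, Feb 29, Mar 1, skipping weekends) brings us to Friday, March 1, 2024, which is the last day of the replacement period.
The last day of the consultation period: March 1, 2024 + 15 days = March 16, 2024.
Adding 5 calendar days to March 16, 2024 gives March 21, 2024, which is the date on which the refund becomes due.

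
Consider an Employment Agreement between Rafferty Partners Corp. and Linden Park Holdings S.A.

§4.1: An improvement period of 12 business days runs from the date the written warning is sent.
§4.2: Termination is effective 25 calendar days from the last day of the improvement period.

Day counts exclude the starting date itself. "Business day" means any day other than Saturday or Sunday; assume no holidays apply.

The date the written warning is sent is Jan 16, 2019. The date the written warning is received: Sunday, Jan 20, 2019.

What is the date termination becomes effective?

From Wednesday, Jan 16, 2019, 12 business days (Jan 17, Jan 18, Jan 21, Jan 22, …, Jan 30, Jan 31, Feb 1, skipping weekends) brings us to Friday, Feb 1, 2019, which is the last day of the improvement period.
The date termination becomes effective: 25 calendar days after Feb 1, 2019 is Feb 26, 2019.

Feb 26, 2019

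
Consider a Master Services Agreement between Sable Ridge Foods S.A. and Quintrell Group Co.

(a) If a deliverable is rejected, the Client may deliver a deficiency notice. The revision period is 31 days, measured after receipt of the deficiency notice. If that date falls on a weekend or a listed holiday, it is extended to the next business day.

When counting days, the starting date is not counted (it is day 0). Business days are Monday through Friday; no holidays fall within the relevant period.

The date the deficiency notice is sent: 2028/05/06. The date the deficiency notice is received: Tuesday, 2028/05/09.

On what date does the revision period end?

2028/06/09

Adding 31 calendar days to 2028/05/09 gives 2028/06/09, which is the last day of the revision period. 2028/06/09 is a Friday, so no roll-forward applies.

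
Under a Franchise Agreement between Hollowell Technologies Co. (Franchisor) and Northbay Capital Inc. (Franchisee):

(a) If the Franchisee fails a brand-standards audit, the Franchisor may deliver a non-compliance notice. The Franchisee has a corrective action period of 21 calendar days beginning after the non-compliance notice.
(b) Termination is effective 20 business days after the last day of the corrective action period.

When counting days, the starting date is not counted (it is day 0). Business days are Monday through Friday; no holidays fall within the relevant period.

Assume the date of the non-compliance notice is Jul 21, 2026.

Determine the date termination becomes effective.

The last day of the corrective action period: Jul 21, 2026 + 21 days = Aug 11, 2026.
The date termination becomes effective: 20 business days after Tuesday, Aug 11, 2026, skipping weekends — Aug 12, Aug 13, Aug 14, Aug 17, …, Sep 4, Sep 7, Sep 8 — lands on Tuesday, Sep 8, 2026.

Sep 8, 2026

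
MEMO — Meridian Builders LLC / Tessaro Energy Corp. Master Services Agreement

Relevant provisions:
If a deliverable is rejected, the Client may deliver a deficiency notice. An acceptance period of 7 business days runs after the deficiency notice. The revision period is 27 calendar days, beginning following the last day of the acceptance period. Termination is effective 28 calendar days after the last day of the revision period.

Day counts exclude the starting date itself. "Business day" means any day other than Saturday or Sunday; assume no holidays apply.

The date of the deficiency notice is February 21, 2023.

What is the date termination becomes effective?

From Tuesday, February 21, 2023, 7 business days (Feb 22, Feb 23, Feb 24, Feb 27, Feb 28, Mar 1, Mar 2, skipping weekends) brings us to Thursday, March 2, 2023, which is the last day of the acceptance period.
The last day of the revision period: 27 calendar days after March 2, 2023 is March 29, 2023.
Adding 28 calendar days to March 29, 2023 gives April 26, 2023, which is the date termination becomes effective.

April 26, 2023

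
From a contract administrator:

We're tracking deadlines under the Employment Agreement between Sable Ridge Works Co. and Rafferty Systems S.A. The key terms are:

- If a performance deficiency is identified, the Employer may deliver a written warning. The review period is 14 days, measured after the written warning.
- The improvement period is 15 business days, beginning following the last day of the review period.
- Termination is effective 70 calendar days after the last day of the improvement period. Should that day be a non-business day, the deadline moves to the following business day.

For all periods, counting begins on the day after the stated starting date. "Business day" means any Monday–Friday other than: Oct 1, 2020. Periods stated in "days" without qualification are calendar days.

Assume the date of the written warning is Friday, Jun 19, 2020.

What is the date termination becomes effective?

Oct 2, 2020

The last day of the review period: Jun 19, 2020 + 14 days = Jul 3, 2020.
The last day of the improvement period: counting 15 business days from Friday, Jul 3, 2020 (Jul 6, Jul 7, Jul 8, Jul 9, …, Jul 22, Jul 23, Jul 24, skipping weekends) reaches Friday, Jul 24, 2020.
Adding 70 calendar days to Jul 24, 2020 gives Oct 2, 2020, which is the date termination becomes effective. Oct 2, 2020 is a Friday and is not a listed holiday, so no roll-forward applies.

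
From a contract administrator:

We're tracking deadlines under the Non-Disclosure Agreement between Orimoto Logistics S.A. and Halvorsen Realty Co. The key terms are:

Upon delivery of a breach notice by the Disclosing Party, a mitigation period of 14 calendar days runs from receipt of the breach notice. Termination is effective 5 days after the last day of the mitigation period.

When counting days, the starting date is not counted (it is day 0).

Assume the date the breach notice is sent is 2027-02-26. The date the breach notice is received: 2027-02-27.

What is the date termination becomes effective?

2027-03-18

Adding 14 calendar days to 2027-02-27 gives 2027-03-13, which is the last day of the mitigation period.
The date termination becomes effective: 5 calendar days after 2027-03-13 is 2027-03-18.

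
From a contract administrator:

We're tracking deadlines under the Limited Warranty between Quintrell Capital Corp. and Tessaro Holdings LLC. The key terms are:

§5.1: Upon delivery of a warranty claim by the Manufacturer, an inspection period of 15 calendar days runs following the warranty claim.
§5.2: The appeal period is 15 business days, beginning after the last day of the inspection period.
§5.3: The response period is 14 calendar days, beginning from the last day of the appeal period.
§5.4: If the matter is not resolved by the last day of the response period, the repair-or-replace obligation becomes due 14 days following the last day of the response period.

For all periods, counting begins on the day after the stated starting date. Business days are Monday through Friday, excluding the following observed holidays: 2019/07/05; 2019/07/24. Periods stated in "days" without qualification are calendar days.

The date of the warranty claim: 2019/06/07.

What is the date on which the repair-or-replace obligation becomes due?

The last day of the inspection period: 2019/06/07 + 15 days = 2019/06/22.
The last day of the appeal period: counting 15 business days from Saturday, 2019/06/22 (Jun 24, Jun 25, Jun 26, Jun 27, …, Jul 11, Jul 12, Jul 15, skipping weekends and the listed holiday on Jul 5) reaches Monday, 2019/07/15.
The last day of the response period: 2019/07/15 + 14 days = 2019/07/29.
Adding 14 calendar days to 2019/07/29 gives 2019/08/12, which is the date on which the repair-or-replace obligation becomes due.

2019/08/12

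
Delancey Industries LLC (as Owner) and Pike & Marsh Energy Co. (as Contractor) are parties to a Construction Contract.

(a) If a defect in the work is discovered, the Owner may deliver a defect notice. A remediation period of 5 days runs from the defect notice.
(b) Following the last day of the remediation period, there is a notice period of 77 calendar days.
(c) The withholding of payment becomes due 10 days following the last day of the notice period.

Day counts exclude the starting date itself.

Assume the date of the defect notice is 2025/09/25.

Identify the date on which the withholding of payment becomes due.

2025/12/26

The last day of the remediation period: 5 calendar days after 2025/09/25 is 2025/09/30.
The last day of the notice period: 2025/09/30 + 77 days = 2025/12/16.
The date on which the withholding of payment becomes due: 10 calendar days after 2025/12/16 is 2025/12/26.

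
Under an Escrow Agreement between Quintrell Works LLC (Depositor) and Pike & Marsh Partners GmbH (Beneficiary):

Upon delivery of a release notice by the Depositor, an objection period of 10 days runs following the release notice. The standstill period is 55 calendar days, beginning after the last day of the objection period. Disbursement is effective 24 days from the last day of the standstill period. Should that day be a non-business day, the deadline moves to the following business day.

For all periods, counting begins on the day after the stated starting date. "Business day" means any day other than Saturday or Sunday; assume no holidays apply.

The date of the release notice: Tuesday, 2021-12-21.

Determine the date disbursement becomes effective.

2022-03-21

The last day of the objection period: 10 calendar days after 2021-12-21 is 2021-12-31.
The last day of the standstill period: 2021-12-31 + 55 days = 2022-02-24.
The date disbursement becomes effective: 24 calendar days after 2022-02-24 is 2022-03-20. That falls on a Sunday, so it rolls to the next business day, Monday, 2022-03-21.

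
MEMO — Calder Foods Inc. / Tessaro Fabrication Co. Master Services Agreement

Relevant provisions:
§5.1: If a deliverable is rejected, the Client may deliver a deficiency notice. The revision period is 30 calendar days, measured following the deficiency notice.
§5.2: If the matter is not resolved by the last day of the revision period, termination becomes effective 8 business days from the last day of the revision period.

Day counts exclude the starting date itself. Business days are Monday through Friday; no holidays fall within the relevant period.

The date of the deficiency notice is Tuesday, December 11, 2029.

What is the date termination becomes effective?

The last day of the revision period: 30 calendar days after December 11, 2029 is January 10, 2030.
The date termination becomes effective: counting 8 business days from Thursday, January 10, 2030 (Jan 11, Jan 14, Jan 15, Jan 16, Jan 17, Jan 18, Jan 21, Jan 22, skipping weekends) reaches Tuesday, January 22, 2030.

January 22, 2030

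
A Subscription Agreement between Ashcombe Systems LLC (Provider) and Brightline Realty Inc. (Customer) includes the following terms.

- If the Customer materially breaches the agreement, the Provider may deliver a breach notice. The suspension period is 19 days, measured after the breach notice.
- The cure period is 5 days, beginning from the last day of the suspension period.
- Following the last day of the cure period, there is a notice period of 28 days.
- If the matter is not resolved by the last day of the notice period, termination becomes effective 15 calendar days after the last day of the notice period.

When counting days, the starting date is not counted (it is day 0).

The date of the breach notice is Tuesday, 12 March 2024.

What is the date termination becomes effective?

The last day of the suspension period: 19 calendar days after 12 March 2024 is 31 March 2024.
The last day of the cure period: 31 March 2024 + 5 days = 5 April 2024.
The last day of the notice period: 5 April 2024 + 28 days = 3 May 2024.
The date termination becomes effective: 3 May 2024 + 15 days = 18 May 2024.

18 May 2024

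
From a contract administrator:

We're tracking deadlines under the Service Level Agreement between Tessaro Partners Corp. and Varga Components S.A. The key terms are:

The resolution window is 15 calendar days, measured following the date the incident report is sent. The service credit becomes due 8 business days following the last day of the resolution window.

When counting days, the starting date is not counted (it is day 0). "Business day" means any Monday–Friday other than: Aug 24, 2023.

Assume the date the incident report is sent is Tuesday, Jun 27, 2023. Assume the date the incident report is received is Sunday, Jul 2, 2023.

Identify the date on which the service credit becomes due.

Jul 24, 2023

The last day of the resolution window: Jun 27, 2023 + 15 days = Jul 12, 2023.
The date on which the service credit becomes due: 8 business days after Wednesday, Jul 12, 2023, skipping weekends — Jul 13, Jul 14, Jul 17, Jul 18, Jul 19, Jul 20, Jul 21, Jul 24 — lands on Monday, Jul 24, 2023.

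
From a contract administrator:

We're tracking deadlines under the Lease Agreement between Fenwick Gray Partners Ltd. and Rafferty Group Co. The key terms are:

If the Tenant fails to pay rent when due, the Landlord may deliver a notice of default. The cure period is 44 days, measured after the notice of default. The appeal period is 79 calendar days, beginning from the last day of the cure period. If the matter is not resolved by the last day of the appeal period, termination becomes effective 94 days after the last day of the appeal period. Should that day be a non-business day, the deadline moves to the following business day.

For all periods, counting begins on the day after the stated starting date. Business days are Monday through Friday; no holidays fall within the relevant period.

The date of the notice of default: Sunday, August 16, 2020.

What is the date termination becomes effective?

The last day of the cure period: 44 calendar days after August 16, 2020 is September 29, 2020.
Adding 79 calendar days to September 29, 2020 gives December 17, 2020, which is the last day of the appeal period.
The date termination becomes effective: 94 calendar days after December 17, 2020 is March 21, 2021. That falls on a Sunday, so it rolls to the next business day, Monday, March 22, 2021.

March 22, 2021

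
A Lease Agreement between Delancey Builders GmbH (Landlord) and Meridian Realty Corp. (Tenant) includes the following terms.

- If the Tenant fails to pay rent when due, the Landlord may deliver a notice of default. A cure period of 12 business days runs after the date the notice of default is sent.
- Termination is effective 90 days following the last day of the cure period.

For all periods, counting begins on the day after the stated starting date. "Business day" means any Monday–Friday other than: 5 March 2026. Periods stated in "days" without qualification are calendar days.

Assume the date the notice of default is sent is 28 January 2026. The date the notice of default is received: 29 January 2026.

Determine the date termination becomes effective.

14 May 2026

From Wednesday, 28 January 2026, 12 business days (Jan 29, Jan 30, Feb 2, Feb 3, …, Feb 11, Feb 12, Feb 13, skipping weekends) brings us to Friday, 13 February 2026, which is the last day of the cure period.
Adding 90 calendar days to 13 February 2026 gives 14 May 2026, which is the date termination becomes effective.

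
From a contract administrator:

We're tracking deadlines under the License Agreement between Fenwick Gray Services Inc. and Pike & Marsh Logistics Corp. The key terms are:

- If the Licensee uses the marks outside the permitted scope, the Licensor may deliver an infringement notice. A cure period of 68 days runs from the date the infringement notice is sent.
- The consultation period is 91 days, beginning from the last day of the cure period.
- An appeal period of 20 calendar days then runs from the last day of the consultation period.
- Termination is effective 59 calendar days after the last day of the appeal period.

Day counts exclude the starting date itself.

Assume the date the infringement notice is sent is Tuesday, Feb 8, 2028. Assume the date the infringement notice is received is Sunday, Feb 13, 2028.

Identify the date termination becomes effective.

The last day of the cure period: 68 calendar days after Feb 8, 2028 is Apr 16, 2028.
Adding 91 calendar days to Apr 16, 2028 gives Jul 16, 2028, which is the last day of the consultation period.
The last day of the appeal period: Jul 16, 2028 + 20 days = Aug 5, 2028.
The date termination becomes effective: 59 calendar days after Aug 5, 2028 is Oct 3, 2028.

Oct 3, 2028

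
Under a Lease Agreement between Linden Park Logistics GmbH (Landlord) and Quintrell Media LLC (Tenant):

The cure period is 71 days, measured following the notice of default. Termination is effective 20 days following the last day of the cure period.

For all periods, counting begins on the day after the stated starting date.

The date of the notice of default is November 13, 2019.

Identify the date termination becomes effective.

Adding 71 calendar days to November 13, 2019 gives January 23, 2020, which is the last day of the cure period.
Adding 20 calendar days to January 23, 2020 gives February 12, 2020, which is the date termination becomes effective.

February 12, 2020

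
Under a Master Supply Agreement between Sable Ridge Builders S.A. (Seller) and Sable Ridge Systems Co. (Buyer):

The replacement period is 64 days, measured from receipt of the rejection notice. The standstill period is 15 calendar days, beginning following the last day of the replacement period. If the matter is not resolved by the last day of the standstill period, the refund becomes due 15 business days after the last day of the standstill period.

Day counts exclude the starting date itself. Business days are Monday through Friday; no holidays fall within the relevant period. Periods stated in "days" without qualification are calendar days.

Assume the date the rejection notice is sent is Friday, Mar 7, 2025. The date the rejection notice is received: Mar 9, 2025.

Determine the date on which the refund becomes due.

The last day of the replacement period: Mar 9, 2025 + 64 days = May 12, 2025.
The last day of the standstill period: 15 calendar days after May 12, 2025 is May 27, 2025.
The date on which the refund becomes due: counting 15 business days from Tuesday, May 27, 2025 (May 28, May 29, May 30, Jun 2, …, Jun 13, Jun 16, Jun 17, skipping weekends) reaches Tuesday, Jun 17, 2025.

Jun 17, 2025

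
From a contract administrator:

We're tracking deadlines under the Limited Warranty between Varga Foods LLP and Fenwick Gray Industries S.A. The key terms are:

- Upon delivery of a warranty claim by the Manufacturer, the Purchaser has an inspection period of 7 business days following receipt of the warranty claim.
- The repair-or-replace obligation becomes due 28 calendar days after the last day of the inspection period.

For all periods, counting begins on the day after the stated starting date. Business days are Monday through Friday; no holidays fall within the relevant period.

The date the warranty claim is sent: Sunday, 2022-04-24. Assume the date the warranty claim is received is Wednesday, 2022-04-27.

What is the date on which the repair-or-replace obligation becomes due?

2022-06-03

From Wednesday, 2022-04-27, 7 business days (Apr 28, Apr 29, May 2, May 3, May 4, May 5, May 6, skipping weekends) brings us to Friday, 2022-05-06, which is the last day of the inspection period.
The date on which the repair-or-replace obligation becomes due: 28 calendar days after 2022-05-06 is 2022-06-03.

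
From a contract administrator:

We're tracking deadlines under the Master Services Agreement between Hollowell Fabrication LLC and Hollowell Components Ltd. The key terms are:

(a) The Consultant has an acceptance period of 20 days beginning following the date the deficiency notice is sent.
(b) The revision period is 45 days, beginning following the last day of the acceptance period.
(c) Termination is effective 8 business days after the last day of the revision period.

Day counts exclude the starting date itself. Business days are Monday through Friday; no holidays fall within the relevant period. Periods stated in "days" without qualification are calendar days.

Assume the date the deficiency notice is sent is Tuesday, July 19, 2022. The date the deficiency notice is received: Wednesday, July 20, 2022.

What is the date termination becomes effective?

Adding 20 calendar days to July 19, 2022 gives August 8, 2022, which is the last day of the acceptance period.
The last day of the revision period: 45 calendar days after August 8, 2022 is September 22, 2022.
The date termination becomes effective: counting 8 business days from Thursday, September 22, 2022 (Sep 23, Sep 26, Sep 27, Sep 28, Sep 29, Sep 30, Oct 3, Oct 4, skipping weekends) reaches Tuesday, October 4, 2022.

October 4, 2022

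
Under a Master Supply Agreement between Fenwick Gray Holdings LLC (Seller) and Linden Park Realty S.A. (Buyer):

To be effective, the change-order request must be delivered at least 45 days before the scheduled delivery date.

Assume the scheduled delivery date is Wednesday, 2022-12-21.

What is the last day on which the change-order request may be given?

2022-11-06

2022-12-21 minus 45 days is 2022-11-06.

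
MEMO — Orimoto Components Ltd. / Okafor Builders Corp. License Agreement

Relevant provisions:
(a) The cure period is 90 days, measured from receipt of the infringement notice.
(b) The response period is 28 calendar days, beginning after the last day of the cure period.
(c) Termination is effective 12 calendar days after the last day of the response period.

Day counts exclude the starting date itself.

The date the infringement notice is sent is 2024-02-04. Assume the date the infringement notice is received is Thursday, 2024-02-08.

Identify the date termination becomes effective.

2024-06-17

The last day of the cure period: 2024-02-08 + 90 days = 2024-05-08.
Adding 28 calendar days to 2024-05-08 gives 2024-06-05, which is the last day of the response period.
The date termination becomes effective: 2024-06-05 + 12 days = 2024-06-17.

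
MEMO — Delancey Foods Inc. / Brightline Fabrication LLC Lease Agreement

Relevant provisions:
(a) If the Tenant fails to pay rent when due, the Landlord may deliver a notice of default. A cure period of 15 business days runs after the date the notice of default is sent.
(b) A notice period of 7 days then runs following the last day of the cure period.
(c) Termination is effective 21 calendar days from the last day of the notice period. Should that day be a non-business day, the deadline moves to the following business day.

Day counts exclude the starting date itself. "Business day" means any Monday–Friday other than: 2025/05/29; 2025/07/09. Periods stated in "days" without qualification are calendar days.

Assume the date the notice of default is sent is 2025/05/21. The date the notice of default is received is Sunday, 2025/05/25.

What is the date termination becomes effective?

From Wednesday, 2025/05/21, 15 business days (May 22, May 23, May 26, May 27, …, Jun 10, Jun 11, Jun 12, skipping weekends and the listed holiday on May 29) brings us to Thursday, 2025/06/12, which is the last day of the cure period.
Adding 7 calendar days to 2025/06/12 gives 2025/06/19, which is the last day of the notice period.
The date termination becomes effective: 2025/06/19 + 21 days = 2025/07/10. 2025/07/10 is a Thursday and is not a listed holiday, so no roll-forward applies.

2025/07/10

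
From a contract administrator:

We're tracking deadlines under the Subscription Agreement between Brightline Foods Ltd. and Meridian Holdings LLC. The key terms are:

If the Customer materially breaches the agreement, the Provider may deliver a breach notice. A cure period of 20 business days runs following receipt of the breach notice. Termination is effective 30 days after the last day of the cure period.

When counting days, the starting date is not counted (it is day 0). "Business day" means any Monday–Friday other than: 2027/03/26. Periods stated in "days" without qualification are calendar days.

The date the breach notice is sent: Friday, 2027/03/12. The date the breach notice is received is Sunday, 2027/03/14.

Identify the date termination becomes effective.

From Sunday, 2027/03/14, 20 business days (Mar 15, Mar 16, Mar 17, Mar 18, …, Apr 8, Apr 9, Apr 12, skipping weekends and the listed holiday on Mar 26) brings us to Monday, 2027/04/12, which is the last day of the cure period.
The date termination becomes effective: 2027/04/12 + 30 days = 2027/05/12.

2027/05/12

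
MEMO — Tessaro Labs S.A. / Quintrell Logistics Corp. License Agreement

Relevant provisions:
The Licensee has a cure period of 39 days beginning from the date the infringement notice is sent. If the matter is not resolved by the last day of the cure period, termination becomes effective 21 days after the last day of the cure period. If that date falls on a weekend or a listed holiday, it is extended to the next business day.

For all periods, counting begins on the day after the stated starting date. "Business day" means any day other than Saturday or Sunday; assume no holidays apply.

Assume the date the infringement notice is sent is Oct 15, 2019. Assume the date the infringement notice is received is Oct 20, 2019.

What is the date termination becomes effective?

Dec 16, 2019

Adding 39 calendar days to Oct 15, 2019 gives Nov 23, 2019, which is the last day of the cure period.
The date termination becomes effective: Nov 23, 2019 + 21 days = Dec 14, 2019. That falls on a Saturday, so it rolls to the next business day, Monday, Dec 16, 2019.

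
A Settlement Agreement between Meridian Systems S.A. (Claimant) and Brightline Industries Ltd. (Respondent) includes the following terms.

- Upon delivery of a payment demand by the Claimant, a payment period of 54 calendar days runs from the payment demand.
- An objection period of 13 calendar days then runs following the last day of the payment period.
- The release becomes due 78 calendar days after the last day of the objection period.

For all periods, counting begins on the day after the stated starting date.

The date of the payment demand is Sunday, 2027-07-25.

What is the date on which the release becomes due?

2027-12-17

Adding 54 calendar days to 2027-07-25 gives 2027-09-17, which is the last day of the payment period.
Adding 13 calendar days to 2027-09-17 gives 2027-09-30, which is the last day of the objection period.
The date on which the release becomes due: 2027-09-30 + 78 days = 2027-12-17.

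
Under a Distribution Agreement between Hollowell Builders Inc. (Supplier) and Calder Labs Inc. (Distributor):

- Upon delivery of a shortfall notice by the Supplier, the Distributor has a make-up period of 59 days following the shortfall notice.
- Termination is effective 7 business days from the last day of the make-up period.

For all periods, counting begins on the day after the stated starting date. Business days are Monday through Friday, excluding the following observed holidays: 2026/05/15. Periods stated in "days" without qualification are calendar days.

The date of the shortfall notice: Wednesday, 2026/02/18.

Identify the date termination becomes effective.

Adding 59 calendar days to 2026/02/18 gives 2026/04/18, which is the last day of the make-up period.
The date termination becomes effective: 7 business days after Saturday, 2026/04/18, skipping weekends — Apr 20, Apr 21, Apr 22, Apr 23, Apr 24, Apr 27, Apr 28 — lands on Tuesday, 2026/04/28.

2026/04/28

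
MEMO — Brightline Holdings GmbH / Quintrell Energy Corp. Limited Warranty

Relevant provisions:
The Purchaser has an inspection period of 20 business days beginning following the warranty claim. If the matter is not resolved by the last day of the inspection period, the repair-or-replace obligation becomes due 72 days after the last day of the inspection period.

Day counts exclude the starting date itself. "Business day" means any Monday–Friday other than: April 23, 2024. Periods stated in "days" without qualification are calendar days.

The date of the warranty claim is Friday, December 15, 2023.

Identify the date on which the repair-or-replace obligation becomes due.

March 24, 2024

The last day of the inspection period: 20 business days after Friday, December 15, 2023, skipping weekends — Dec 18, Dec 19, Dec 20, Dec 21, …, Jan 10, Jan 11, Jan 12 — lands on Friday, January 12, 2024.
The date on which the repair-or-replace obligation becomes due: January 12, 2024 + 72 days = March 24, 2024.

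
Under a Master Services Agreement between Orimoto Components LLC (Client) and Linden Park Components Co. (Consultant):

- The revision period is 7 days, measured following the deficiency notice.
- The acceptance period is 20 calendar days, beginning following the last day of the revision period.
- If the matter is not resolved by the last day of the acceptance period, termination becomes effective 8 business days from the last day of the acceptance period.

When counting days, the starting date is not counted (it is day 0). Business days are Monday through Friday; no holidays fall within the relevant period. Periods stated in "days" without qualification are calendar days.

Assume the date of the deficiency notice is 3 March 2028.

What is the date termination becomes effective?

The last day of the revision period: 3 March 2028 + 7 days = 10 March 2028.
The last day of the acceptance period: 10 March 2028 + 20 days = 30 March 2028.
The date termination becomes effective: 8 business days after Thursday, 30 March 2028, skipping weekends — Mar 31, Apr 3, Apr 4, Apr 5, Apr 6, Apr 7, Apr 10, Apr 11 — lands on Tuesday, 11 April 2028.

11 April 2028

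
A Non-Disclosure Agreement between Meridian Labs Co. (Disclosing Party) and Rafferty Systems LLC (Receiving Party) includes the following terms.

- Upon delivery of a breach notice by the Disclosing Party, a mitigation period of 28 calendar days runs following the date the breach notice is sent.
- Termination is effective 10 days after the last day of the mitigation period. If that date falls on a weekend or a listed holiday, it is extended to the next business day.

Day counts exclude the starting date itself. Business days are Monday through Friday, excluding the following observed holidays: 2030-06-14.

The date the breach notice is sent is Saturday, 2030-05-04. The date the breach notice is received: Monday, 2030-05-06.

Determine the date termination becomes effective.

2030-06-11

Adding 28 calendar days to 2030-05-04 gives 2030-06-01, which is the last day of the mitigation period.
The date termination becomes effective: 10 calendar days after 2030-06-01 is 2030-06-11. 2030-06-11 is a Tuesday and is not a listed holiday, so no roll-forward applies.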